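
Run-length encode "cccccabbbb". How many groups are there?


Input: cccccabbbb
Scanning for consecutive runs:
  Group 1: 'c' x 5 (positions 0-4)
  Group 2: 'a' x 1 (positions 5-5)
  Group 3: 'b' x 4 (positions 6-9)
Total groups: 3

3


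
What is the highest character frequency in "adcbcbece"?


Input: adcbcbece
Character counts:
  'a': 1
  'b': 2
  'c': 3
  'd': 1
  'e': 2
Maximum frequency: 3

3


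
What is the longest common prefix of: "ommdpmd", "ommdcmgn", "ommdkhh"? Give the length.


Words: ommdpmd, ommdcmgn, ommdkhh
  Position 0: all 'o' => match
  Position 1: all 'm' => match
  Position 2: all 'm' => match
  Position 3: all 'd' => match
  Position 4: ('p', 'c', 'k') => mismatch, stop
LCP = "ommd" (length 4)

4


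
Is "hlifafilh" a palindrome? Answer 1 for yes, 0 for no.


Input: hlifafilh
Reversed: hlifafilh
  Compare pos 0 ('h') with pos 8 ('h'): match
  Compare pos 1 ('l') with pos 7 ('l'): match
  Compare pos 2 ('i') with pos 6 ('i'): match
  Compare pos 3 ('f') with pos 5 ('f'): match
Result: palindrome

1


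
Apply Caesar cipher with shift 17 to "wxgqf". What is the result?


Caesar cipher: shift "wxgqf" by 17
  'w' (pos 22) + 17 = pos 13 = 'n'
  'x' (pos 23) + 17 = pos 14 = 'o'
  'g' (pos 6) + 17 = pos 23 = 'x'
  'q' (pos 16) + 17 = pos 7 = 'h'
  'f' (pos 5) + 17 = pos 22 = 'w'
Result: noxhw

noxhw


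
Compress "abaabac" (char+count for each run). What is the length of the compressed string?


Input: abaabac
Runs:
  'a' x 1 => "a1"
  'b' x 1 => "b1"
  'a' x 2 => "a2"
  'b' x 1 => "b1"
  'a' x 1 => "a1"
  'c' x 1 => "c1"
Compressed: "a1b1a2b1a1c1"
Compressed length: 12

12


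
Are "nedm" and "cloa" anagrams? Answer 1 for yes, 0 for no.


Strings: "nedm", "cloa"
Sorted first:  demn
Sorted second: aclo
Differ at position 0: 'd' vs 'a' => not anagrams

0


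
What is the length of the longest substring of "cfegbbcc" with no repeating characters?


Input: "cfegbbcc"
Sliding window (track last position of each char):
  Position 0 ('c'): window [0,0] length 1 -- new best
  Position 1 ('f'): window [0,1] length 2 -- new best
  Position 2 ('e'): window [0,2] length 3 -- new best
  Position 3 ('g'): window [0,3] length 4 -- new best
  Position 4 ('b'): window [0,4] length 5 -- new best
  Position 5 ('b'): repeat (last at 4), move window start to 5
  Position 5 ('b'): window [5,5] length 1
  Position 6 ('c'): window [5,6] length 2
  Position 7 ('c'): repeat (last at 6), move window start to 7
  Position 7 ('c'): window [7,7] length 1
Longest substring with no repeats: "cfegb" with length 5

5


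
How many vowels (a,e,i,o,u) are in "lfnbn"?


Input: lfnbn
Checking each character:
  'l' at position 0: consonant
  'f' at position 1: consonant
  'n' at position 2: consonant
  'b' at position 3: consonant
  'n' at position 4: consonant
Total vowels: 0

0


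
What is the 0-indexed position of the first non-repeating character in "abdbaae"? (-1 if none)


Input: abdbaae
Character frequencies:
  'a': 3
  'b': 2
  'd': 1
  'e': 1
Scanning left to right for freq == 1:
  Position 0 ('a'): freq=3, skip
  Position 1 ('b'): freq=2, skip
  Position 2 ('d'): unique! => answer = 2

2


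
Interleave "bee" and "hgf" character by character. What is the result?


Interleaving "bee" and "hgf":
  Position 0: 'b' from first, 'h' from second => "bh"
  Position 1: 'e' from first, 'g' from second => "eg"
  Position 2: 'e' from first, 'f' from second => "ef"
Result: bhegef

bhegef


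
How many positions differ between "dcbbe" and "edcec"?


Comparing "dcbbe" and "edcec" position by position:
  Position 0: 'd' vs 'e' => DIFFER
  Position 1: 'c' vs 'd' => DIFFER
  Position 2: 'b' vs 'c' => DIFFER
  Position 3: 'b' vs 'e' => DIFFER
  Position 4: 'e' vs 'c' => DIFFER
Positions that differ: 5

5


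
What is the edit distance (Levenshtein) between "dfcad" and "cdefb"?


Computing edit distance: "dfcad" -> "cdefb"
DP table:
           c    d    e    f    b
      0    1    2    3    4    5
  d   1    1    1    2    3    4
  f   2    2    2    2    2    3
  c   3    2    3    3    3    3
  a   4    3    3    4    4    4
  d   5    4    3    4    5    5
Edit distance = dp[5][5] = 5

5


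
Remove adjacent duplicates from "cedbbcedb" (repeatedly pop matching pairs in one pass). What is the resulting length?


Input: cedbbcedb
Stack-based adjacent duplicate removal:
  Read 'c': push. Stack: c
  Read 'e': push. Stack: ce
  Read 'd': push. Stack: ced
  Read 'b': push. Stack: cedb
  Read 'b': matches stack top 'b' => pop. Stack: ced
  Read 'c': push. Stack: cedc
  Read 'e': push. Stack: cedce
  Read 'd': push. Stack: cedced
  Read 'b': push. Stack: cedcedb
Final stack: "cedcedb" (length 7)

7


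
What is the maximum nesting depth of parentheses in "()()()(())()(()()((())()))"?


Input: "()()()(())()(()()((())()))"
Tracking depth:
  Position 0 '(': depth becomes 1
  Position 1 ')': depth becomes 0
  Position 2 '(': depth becomes 1
  Position 3 ')': depth becomes 0
  Position 4 '(': depth becomes 1
  Position 5 ')': depth becomes 0
  Position 6 '(': depth becomes 1
  Position 7 '(': depth becomes 2
  Position 8 ')': depth becomes 1
  Position 9 ')': depth becomes 0
  Position 10 '(': depth becomes 1
  Position 11 ')': depth becomes 0
  Position 12 '(': depth becomes 1
  Position 13 '(': depth becomes 2
  Position 14 ')': depth becomes 1
  Position 15 '(': depth becomes 2
  Position 16 ')': depth becomes 1
  Position 17 '(': depth becomes 2
  Position 18 '(': depth becomes 3
  Position 19 '(': depth becomes 4
  Position 20 ')': depth becomes 3
  Position 21 ')': depth becomes 2
  Position 22 '(': depth becomes 3
  Position 23 ')': depth becomes 2
  Position 24 ')': depth becomes 1
  Position 25 ')': depth becomes 0
Maximum depth reached: 4

4


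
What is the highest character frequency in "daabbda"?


Input: daabbda
Character counts:
  'a': 3
  'b': 2
  'd': 2
Maximum frequency: 3

3


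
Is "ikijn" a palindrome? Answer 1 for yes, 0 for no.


Input: ikijn
Reversed: njiki
  Compare pos 0 ('i') with pos 4 ('n'): MISMATCH
  Compare pos 1 ('k') with pos 3 ('j'): MISMATCH
Result: not a palindrome

0


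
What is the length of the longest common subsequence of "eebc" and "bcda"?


LCS of "eebc" and "bcda"
DP table:
           b    c    d    a
      0    0    0    0    0
  e   0    0    0    0    0
  e   0    0    0    0    0
  b   0    1    1    1    1
  c   0    1    2    2    2
LCS length = dp[4][4] = 2

2


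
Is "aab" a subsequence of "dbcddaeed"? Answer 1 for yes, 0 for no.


Check if "aab" is a subsequence of "dbcddaeed"
Greedy scan:
  Position 0 ('d'): no match needed
  Position 1 ('b'): no match needed
  Position 2 ('c'): no match needed
  Position 3 ('d'): no match needed
  Position 4 ('d'): no match needed
  Position 5 ('a'): matches sub[0] = 'a'
  Position 6 ('e'): no match needed
  Position 7 ('e'): no match needed
  Position 8 ('d'): no match needed
Only matched 1/3 characters => not a subsequence

0


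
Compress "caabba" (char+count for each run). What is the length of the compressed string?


Input: caabba
Runs:
  'c' x 1 => "c1"
  'a' x 2 => "a2"
  'b' x 2 => "b2"
  'a' x 1 => "a1"
Compressed: "c1a2b2a1"
Compressed length: 8

8


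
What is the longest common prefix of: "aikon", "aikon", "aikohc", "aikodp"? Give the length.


Words: aikon, aikon, aikohc, aikodp
  Position 0: all 'a' => match
  Position 1: all 'i' => match
  Position 2: all 'k' => match
  Position 3: all 'o' => match
  Position 4: ('n', 'n', 'h', 'd') => mismatch, stop
LCP = "aiko" (length 4)

4


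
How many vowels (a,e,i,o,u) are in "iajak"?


Input: iajak
Checking each character:
  'i' at position 0: vowel (running total: 1)
  'a' at position 1: vowel (running total: 2)
  'j' at position 2: consonant
  'a' at position 3: vowel (running total: 3)
  'k' at position 4: consonant
Total vowels: 3

3


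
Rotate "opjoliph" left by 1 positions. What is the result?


Input: "opjoliph", rotate left by 1
First 1 characters: "o"
Remaining characters: "pjoliph"
Concatenate remaining + first: "pjoliph" + "o" = "pjolipho"

pjolipho


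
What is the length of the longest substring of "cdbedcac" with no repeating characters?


Input: "cdbedcac"
Sliding window (track last position of each char):
  Position 0 ('c'): window [0,0] length 1 -- new best
  Position 1 ('d'): window [0,1] length 2 -- new best
  Position 2 ('b'): window [0,2] length 3 -- new best
  Position 3 ('e'): window [0,3] length 4 -- new best
  Position 4 ('d'): repeat (last at 1), move window start to 2
  Position 4 ('d'): window [2,4] length 3
  Position 5 ('c'): window [2,5] length 4
  Position 6 ('a'): window [2,6] length 5 -- new best
  Position 7 ('c'): repeat (last at 5), move window start to 6
  Position 7 ('c'): window [6,7] length 2
Longest substring with no repeats: "bedca" with length 5

5


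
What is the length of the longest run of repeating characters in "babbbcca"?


Input: "babbbcca"
Scanning for longest run:
  Position 1 ('a'): new char, reset run to 1
  Position 2 ('b'): new char, reset run to 1
  Position 3 ('b'): continues run of 'b', length=2
  Position 4 ('b'): continues run of 'b', length=3
  Position 5 ('c'): new char, reset run to 1
  Position 6 ('c'): continues run of 'c', length=2
  Position 7 ('a'): new char, reset run to 1
Longest run: 'b' with length 3

3


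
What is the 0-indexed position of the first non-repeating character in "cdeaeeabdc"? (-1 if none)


Input: cdeaeeabdc
Character frequencies:
  'a': 2
  'b': 1
  'c': 2
  'd': 2
  'e': 3
Scanning left to right for freq == 1:
  Position 0 ('c'): freq=2, skip
  Position 1 ('d'): freq=2, skip
  Position 2 ('e'): freq=3, skip
  Position 3 ('a'): freq=2, skip
  Position 4 ('e'): freq=3, skip
  Position 5 ('e'): freq=3, skip
  Position 6 ('a'): freq=2, skip
  Position 7 ('b'): unique! => answer = 7

7


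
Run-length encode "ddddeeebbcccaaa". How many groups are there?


Input: ddddeeebbcccaaa
Scanning for consecutive runs:
  Group 1: 'd' x 4 (positions 0-3)
  Group 2: 'e' x 3 (positions 4-6)
  Group 3: 'b' x 2 (positions 7-8)
  Group 4: 'c' x 3 (positions 9-11)
  Group 5: 'a' x 3 (positions 12-14)
Total groups: 5

5


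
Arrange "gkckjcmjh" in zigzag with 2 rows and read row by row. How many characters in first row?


Zigzag "gkckjcmjh" into 2 rows:
Placing characters:
  'g' => row 0
  'k' => row 1
  'c' => row 0
  'k' => row 1
  'j' => row 0
  'c' => row 1
  'm' => row 0
  'j' => row 1
  'h' => row 0
Rows:
  Row 0: "gcjmh"
  Row 1: "kkcj"
First row length: 5

5


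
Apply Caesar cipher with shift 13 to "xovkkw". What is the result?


Caesar cipher: shift "xovkkw" by 13
  'x' (pos 23) + 13 = pos 10 = 'k'
  'o' (pos 14) + 13 = pos 1 = 'b'
  'v' (pos 21) + 13 = pos 8 = 'i'
  'k' (pos 10) + 13 = pos 23 = 'x'
  'k' (pos 10) + 13 = pos 23 = 'x'
  'w' (pos 22) + 13 = pos 9 = 'j'
Result: kbixxj

kbixxj


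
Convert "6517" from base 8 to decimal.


Input: "6517" in base 8
Positional expansion:
  Digit '6' (value 6) x 8^3 = 3072
  Digit '5' (value 5) x 8^2 = 320
  Digit '1' (value 1) x 8^1 = 8
  Digit '7' (value 7) x 8^0 = 7
Sum = 3407

3407


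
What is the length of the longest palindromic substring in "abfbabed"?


Input: "abfbabed"
Checking substrings for palindromes:
  [0:5] "abfba" (len 5) => palindrome
  [1:4] "bfb" (len 3) => palindrome
  [3:6] "bab" (len 3) => palindrome
Longest palindromic substring: "abfba" with length 5

5


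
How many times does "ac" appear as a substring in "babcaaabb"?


Searching for "ac" in "babcaaabb"
Scanning each position:
  Position 0: "ba" => no
  Position 1: "ab" => no
  Position 2: "bc" => no
  Position 3: "ca" => no
  Position 4: "aa" => no
  Position 5: "aa" => no
  Position 6: "ab" => no
  Position 7: "bb" => no
Total occurrences: 0

0


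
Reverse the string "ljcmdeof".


Input: ljcmdeof
Reading characters right to left:
  Position 7: 'f'
  Position 6: 'o'
  Position 5: 'e'
  Position 4: 'd'
  Position 3: 'm'
  Position 2: 'c'
  Position 1: 'j'
  Position 0: 'l'
Reversed: foedmcjl

foedmcjl


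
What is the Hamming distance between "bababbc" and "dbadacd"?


Comparing "bababbc" and "dbadacd" position by position:
  Position 0: 'b' vs 'd' => differ
  Position 1: 'a' vs 'b' => differ
  Position 2: 'b' vs 'a' => differ
  Position 3: 'a' vs 'd' => differ
  Position 4: 'b' vs 'a' => differ
  Position 5: 'b' vs 'c' => differ
  Position 6: 'c' vs 'd' => differ
Total differences (Hamming distance): 7

7


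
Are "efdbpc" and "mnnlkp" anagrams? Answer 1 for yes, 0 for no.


Strings: "efdbpc", "mnnlkp"
Sorted first:  bcdefp
Sorted second: klmnnp
Differ at position 0: 'b' vs 'k' => not anagrams

0


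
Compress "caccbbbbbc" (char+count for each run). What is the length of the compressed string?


Input: caccbbbbbc
Runs:
  'c' x 1 => "c1"
  'a' x 1 => "a1"
  'c' x 2 => "c2"
  'b' x 5 => "b5"
  'c' x 1 => "c1"
Compressed: "c1a1c2b5c1"
Compressed length: 10

10


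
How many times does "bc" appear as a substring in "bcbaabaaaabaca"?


Searching for "bc" in "bcbaabaaaabaca"
Scanning each position:
  Position 0: "bc" => MATCH
  Position 1: "cb" => no
  Position 2: "ba" => no
  Position 3: "aa" => no
  Position 4: "ab" => no
  Position 5: "ba" => no
  Position 6: "aa" => no
  Position 7: "aa" => no
  Position 8: "aa" => no
  Position 9: "ab" => no
  Position 10: "ba" => no
  Position 11: "ac" => no
  Position 12: "ca" => no
Total occurrences: 1

1


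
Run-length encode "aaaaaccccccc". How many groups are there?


Input: aaaaaccccccc
Scanning for consecutive runs:
  Group 1: 'a' x 5 (positions 0-4)
  Group 2: 'c' x 7 (positions 5-11)
Total groups: 2

2


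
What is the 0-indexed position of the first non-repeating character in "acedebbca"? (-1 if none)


Input: acedebbca
Character frequencies:
  'a': 2
  'b': 2
  'c': 2
  'd': 1
  'e': 2
Scanning left to right for freq == 1:
  Position 0 ('a'): freq=2, skip
  Position 1 ('c'): freq=2, skip
  Position 2 ('e'): freq=2, skip
  Position 3 ('d'): unique! => answer = 3

3


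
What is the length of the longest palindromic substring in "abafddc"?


Input: "abafddc"
Checking substrings for palindromes:
  [0:3] "aba" (len 3) => palindrome
  [4:6] "dd" (len 2) => palindrome
Longest palindromic substring: "aba" with length 3

3


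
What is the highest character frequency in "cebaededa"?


Input: cebaededa
Character counts:
  'a': 2
  'b': 1
  'c': 1
  'd': 2
  'e': 3
Maximum frequency: 3

3


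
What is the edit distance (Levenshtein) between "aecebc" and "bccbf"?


Computing edit distance: "aecebc" -> "bccbf"
DP table:
           b    c    c    b    f
      0    1    2    3    4    5
  a   1    1    2    3    4    5
  e   2    2    2    3    4    5
  c   3    3    2    2    3    4
  e   4    4    3    3    3    4
  b   5    4    4    4    3    4
  c   6    5    4    4    4    4
Edit distance = dp[6][5] = 4

4


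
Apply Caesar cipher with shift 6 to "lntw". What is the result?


Caesar cipher: shift "lntw" by 6
  'l' (pos 11) + 6 = pos 17 = 'r'
  'n' (pos 13) + 6 = pos 19 = 't'
  't' (pos 19) + 6 = pos 25 = 'z'
  'w' (pos 22) + 6 = pos 2 = 'c'
Result: rtzc

rtzc


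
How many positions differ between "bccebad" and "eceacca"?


Comparing "bccebad" and "eceacca" position by position:
  Position 0: 'b' vs 'e' => DIFFER
  Position 1: 'c' vs 'c' => same
  Position 2: 'c' vs 'e' => DIFFER
  Position 3: 'e' vs 'a' => DIFFER
  Position 4: 'b' vs 'c' => DIFFER
  Position 5: 'a' vs 'c' => DIFFER
  Position 6: 'd' vs 'a' => DIFFER
Positions that differ: 6

6


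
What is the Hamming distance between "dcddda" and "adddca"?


Comparing "dcddda" and "adddca" position by position:
  Position 0: 'd' vs 'a' => differ
  Position 1: 'c' vs 'd' => differ
  Position 2: 'd' vs 'd' => same
  Position 3: 'd' vs 'd' => same
  Position 4: 'd' vs 'c' => differ
  Position 5: 'a' vs 'a' => same
Total differences (Hamming distance): 3

3


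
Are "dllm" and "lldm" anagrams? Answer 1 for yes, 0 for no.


Strings: "dllm", "lldm"
Sorted first:  dllm
Sorted second: dllm
Sorted forms match => anagrams

1


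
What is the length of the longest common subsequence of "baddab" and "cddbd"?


LCS of "baddab" and "cddbd"
DP table:
           c    d    d    b    d
      0    0    0    0    0    0
  b   0    0    0    0    1    1
  a   0    0    0    0    1    1
  d   0    0    1    1    1    2
  d   0    0    1    2    2    2
  a   0    0    1    2    2    2
  b   0    0    1    2    3    3
LCS length = dp[6][5] = 3

3


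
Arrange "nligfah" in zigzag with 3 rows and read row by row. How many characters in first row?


Zigzag "nligfah" into 3 rows:
Placing characters:
  'n' => row 0
  'l' => row 1
  'i' => row 2
  'g' => row 1
  'f' => row 0
  'a' => row 1
  'h' => row 2
Rows:
  Row 0: "nf"
  Row 1: "lga"
  Row 2: "ih"
First row length: 2

2


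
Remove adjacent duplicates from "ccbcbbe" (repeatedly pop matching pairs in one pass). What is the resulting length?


Input: ccbcbbe
Stack-based adjacent duplicate removal:
  Read 'c': push. Stack: c
  Read 'c': matches stack top 'c' => pop. Stack: (empty)
  Read 'b': push. Stack: b
  Read 'c': push. Stack: bc
  Read 'b': push. Stack: bcb
  Read 'b': matches stack top 'b' => pop. Stack: bc
  Read 'e': push. Stack: bce
Final stack: "bce" (length 3)

3


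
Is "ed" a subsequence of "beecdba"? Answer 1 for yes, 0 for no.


Check if "ed" is a subsequence of "beecdba"
Greedy scan:
  Position 0 ('b'): no match needed
  Position 1 ('e'): matches sub[0] = 'e'
  Position 2 ('e'): no match needed
  Position 3 ('c'): no match needed
  Position 4 ('d'): matches sub[1] = 'd'
  Position 5 ('b'): no match needed
  Position 6 ('a'): no match needed
All 2 characters matched => is a subsequence

1


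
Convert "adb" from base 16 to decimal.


Input: "adb" in base 16
Positional expansion:
  Digit 'a' (value 10) x 16^2 = 2560
  Digit 'd' (value 13) x 16^1 = 208
  Digit 'b' (value 11) x 16^0 = 11
Sum = 2779

2779


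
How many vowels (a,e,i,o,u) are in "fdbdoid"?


Input: fdbdoid
Checking each character:
  'f' at position 0: consonant
  'd' at position 1: consonant
  'b' at position 2: consonant
  'd' at position 3: consonant
  'o' at position 4: vowel (running total: 1)
  'i' at position 5: vowel (running total: 2)
  'd' at position 6: consonant
Total vowels: 2

2


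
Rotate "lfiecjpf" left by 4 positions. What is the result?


Input: "lfiecjpf", rotate left by 4
First 4 characters: "lfie"
Remaining characters: "cjpf"
Concatenate remaining + first: "cjpf" + "lfie" = "cjpflfie"

cjpflfie


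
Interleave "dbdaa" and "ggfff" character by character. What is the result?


Interleaving "dbdaa" and "ggfff":
  Position 0: 'd' from first, 'g' from second => "dg"
  Position 1: 'b' from first, 'g' from second => "bg"
  Position 2: 'd' from first, 'f' from second => "df"
  Position 3: 'a' from first, 'f' from second => "af"
  Position 4: 'a' from first, 'f' from second => "af"
Result: dgbgdfafaf

dgbgdfafaf


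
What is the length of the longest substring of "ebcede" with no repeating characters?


Input: "ebcede"
Sliding window (track last position of each char):
  Position 0 ('e'): window [0,0] length 1 -- new best
  Position 1 ('b'): window [0,1] length 2 -- new best
  Position 2 ('c'): window [0,2] length 3 -- new best
  Position 3 ('e'): repeat (last at 0), move window start to 1
  Position 3 ('e'): window [1,3] length 3
  Position 4 ('d'): window [1,4] length 4 -- new best
  Position 5 ('e'): repeat (last at 3), move window start to 4
  Position 5 ('e'): window [4,5] length 2
Longest substring with no repeats: "bced" with length 4

4


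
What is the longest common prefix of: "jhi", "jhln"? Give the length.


Words: jhi, jhln
  Position 0: all 'j' => match
  Position 1: all 'h' => match
  Position 2: ('i', 'l') => mismatch, stop
LCP = "jh" (length 2)

2


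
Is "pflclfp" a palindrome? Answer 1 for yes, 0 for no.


Input: pflclfp
Reversed: pflclfp
  Compare pos 0 ('p') with pos 6 ('p'): match
  Compare pos 1 ('f') with pos 5 ('f'): match
  Compare pos 2 ('l') with pos 4 ('l'): match
Result: palindrome

1


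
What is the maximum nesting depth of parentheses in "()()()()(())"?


Input: "()()()()(())"
Tracking depth:
  Position 0 '(': depth becomes 1
  Position 1 ')': depth becomes 0
  Position 2 '(': depth becomes 1
  Position 3 ')': depth becomes 0
  Position 4 '(': depth becomes 1
  Position 5 ')': depth becomes 0
  Position 6 '(': depth becomes 1
  Position 7 ')': depth becomes 0
  Position 8 '(': depth becomes 1
  Position 9 '(': depth becomes 2
  Position 10 ')': depth becomes 1
  Position 11 ')': depth becomes 0
Maximum depth reached: 2

2


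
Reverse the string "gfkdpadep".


Input: gfkdpadep
Reading characters right to left:
  Position 8: 'p'
  Position 7: 'e'
  Position 6: 'd'
  Position 5: 'a'
  Position 4: 'p'
  Position 3: 'd'
  Position 2: 'k'
  Position 1: 'f'
  Position 0: 'g'
Reversed: pedapdkfg

pedapdkfg


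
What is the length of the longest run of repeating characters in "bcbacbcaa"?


Input: "bcbacbcaa"
Scanning for longest run:
  Position 1 ('c'): new char, reset run to 1
  Position 2 ('b'): new char, reset run to 1
  Position 3 ('a'): new char, reset run to 1
  Position 4 ('c'): new char, reset run to 1
  Position 5 ('b'): new char, reset run to 1
  Position 6 ('c'): new char, reset run to 1
  Position 7 ('a'): new char, reset run to 1
  Position 8 ('a'): continues run of 'a', length=2
Longest run: 'a' with length 2

2


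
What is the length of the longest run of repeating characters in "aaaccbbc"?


Input: "aaaccbbc"
Scanning for longest run:
  Position 1 ('a'): continues run of 'a', length=2
  Position 2 ('a'): continues run of 'a', length=3
  Position 3 ('c'): new char, reset run to 1
  Position 4 ('c'): continues run of 'c', length=2
  Position 5 ('b'): new char, reset run to 1
  Position 6 ('b'): continues run of 'b', length=2
  Position 7 ('c'): new char, reset run to 1
Longest run: 'a' with length 3

3


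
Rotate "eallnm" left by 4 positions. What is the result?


Input: "eallnm", rotate left by 4
First 4 characters: "eall"
Remaining characters: "nm"
Concatenate remaining + first: "nm" + "eall" = "nmeall"

nmeall


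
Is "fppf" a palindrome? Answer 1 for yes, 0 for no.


Input: fppf
Reversed: fppf
  Compare pos 0 ('f') with pos 3 ('f'): match
  Compare pos 1 ('p') with pos 2 ('p'): match
Result: palindrome

1


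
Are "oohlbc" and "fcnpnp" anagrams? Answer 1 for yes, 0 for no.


Strings: "oohlbc", "fcnpnp"
Sorted first:  bchloo
Sorted second: cfnnpp
Differ at position 0: 'b' vs 'c' => not anagrams

0


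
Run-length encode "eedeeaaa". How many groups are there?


Input: eedeeaaa
Scanning for consecutive runs:
  Group 1: 'e' x 2 (positions 0-1)
  Group 2: 'd' x 1 (positions 2-2)
  Group 3: 'e' x 2 (positions 3-4)
  Group 4: 'a' x 3 (positions 5-7)
Total groups: 4

4


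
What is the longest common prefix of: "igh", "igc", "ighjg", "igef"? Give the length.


Words: igh, igc, ighjg, igef
  Position 0: all 'i' => match
  Position 1: all 'g' => match
  Position 2: ('h', 'c', 'h', 'e') => mismatch, stop
LCP = "ig" (length 2)

2


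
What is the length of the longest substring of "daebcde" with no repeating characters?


Input: "daebcde"
Sliding window (track last position of each char):
  Position 0 ('d'): window [0,0] length 1 -- new best
  Position 1 ('a'): window [0,1] length 2 -- new best
  Position 2 ('e'): window [0,2] length 3 -- new best
  Position 3 ('b'): window [0,3] length 4 -- new best
  Position 4 ('c'): window [0,4] length 5 -- new best
  Position 5 ('d'): repeat (last at 0), move window start to 1
  Position 5 ('d'): window [1,5] length 5
  Position 6 ('e'): repeat (last at 2), move window start to 3
  Position 6 ('e'): window [3,6] length 4
Longest substring with no repeats: "daebc" with length 5

5


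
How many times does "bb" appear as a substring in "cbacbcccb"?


Searching for "bb" in "cbacbcccb"
Scanning each position:
  Position 0: "cb" => no
  Position 1: "ba" => no
  Position 2: "ac" => no
  Position 3: "cb" => no
  Position 4: "bc" => no
  Position 5: "cc" => no
  Position 6: "cc" => no
  Position 7: "cb" => no
Total occurrences: 0

0


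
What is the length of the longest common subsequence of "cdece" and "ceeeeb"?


LCS of "cdece" and "ceeeeb"
DP table:
           c    e    e    e    e    b
      0    0    0    0    0    0    0
  c   0    1    1    1    1    1    1
  d   0    1    1    1    1    1    1
  e   0    1    2    2    2    2    2
  c   0    1    2    2    2    2    2
  e   0    1    2    3    3    3    3
LCS length = dp[5][6] = 3

3


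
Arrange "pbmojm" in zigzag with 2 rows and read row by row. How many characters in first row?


Zigzag "pbmojm" into 2 rows:
Placing characters:
  'p' => row 0
  'b' => row 1
  'm' => row 0
  'o' => row 1
  'j' => row 0
  'm' => row 1
Rows:
  Row 0: "pmj"
  Row 1: "bom"
First row length: 3

3


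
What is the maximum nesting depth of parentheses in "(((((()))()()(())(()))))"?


Input: "(((((()))()()(())(()))))"
Tracking depth:
  Position 0 '(': depth becomes 1
  Position 1 '(': depth becomes 2
  Position 2 '(': depth becomes 3
  Position 3 '(': depth becomes 4
  Position 4 '(': depth becomes 5
  Position 5 '(': depth becomes 6
  Position 6 ')': depth becomes 5
  Position 7 ')': depth becomes 4
  Position 8 ')': depth becomes 3
  Position 9 '(': depth becomes 4
  Position 10 ')': depth becomes 3
  Position 11 '(': depth becomes 4
  Position 12 ')': depth becomes 3
  Position 13 '(': depth becomes 4
  Position 14 '(': depth becomes 5
  Position 15 ')': depth becomes 4
  Position 16 ')': depth becomes 3
  Position 17 '(': depth becomes 4
  Position 18 '(': depth becomes 5
  Position 19 ')': depth becomes 4
  Position 20 ')': depth becomes 3
  Position 21 ')': depth becomes 2
  Position 22 ')': depth becomes 1
  Position 23 ')': depth becomes 0
Maximum depth reached: 6

6


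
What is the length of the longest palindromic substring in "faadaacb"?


Input: "faadaacb"
Checking substrings for palindromes:
  [1:6] "aadaa" (len 5) => palindrome
  [2:5] "ada" (len 3) => palindrome
  [1:3] "aa" (len 2) => palindrome
  [4:6] "aa" (len 2) => palindrome
Longest palindromic substring: "aadaa" with length 5

5


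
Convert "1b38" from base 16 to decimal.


Input: "1b38" in base 16
Positional expansion:
  Digit '1' (value 1) x 16^3 = 4096
  Digit 'b' (value 11) x 16^2 = 2816
  Digit '3' (value 3) x 16^1 = 48
  Digit '8' (value 8) x 16^0 = 8
Sum = 6968

6968


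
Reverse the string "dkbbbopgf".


Input: dkbbbopgf
Reading characters right to left:
  Position 8: 'f'
  Position 7: 'g'
  Position 6: 'p'
  Position 5: 'o'
  Position 4: 'b'
  Position 3: 'b'
  Position 2: 'b'
  Position 1: 'k'
  Position 0: 'd'
Reversed: fgpobbbkd

fgpobbbkd


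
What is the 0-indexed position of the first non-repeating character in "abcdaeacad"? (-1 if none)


Input: abcdaeacad
Character frequencies:
  'a': 4
  'b': 1
  'c': 2
  'd': 2
  'e': 1
Scanning left to right for freq == 1:
  Position 0 ('a'): freq=4, skip
  Position 1 ('b'): unique! => answer = 1

1


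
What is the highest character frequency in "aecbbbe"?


Input: aecbbbe
Character counts:
  'a': 1
  'b': 3
  'c': 1
  'e': 2
Maximum frequency: 3

3


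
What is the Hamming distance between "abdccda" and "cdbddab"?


Comparing "abdccda" and "cdbddab" position by position:
  Position 0: 'a' vs 'c' => differ
  Position 1: 'b' vs 'd' => differ
  Position 2: 'd' vs 'b' => differ
  Position 3: 'c' vs 'd' => differ
  Position 4: 'c' vs 'd' => differ
  Position 5: 'd' vs 'a' => differ
  Position 6: 'a' vs 'b' => differ
Total differences (Hamming distance): 7

7


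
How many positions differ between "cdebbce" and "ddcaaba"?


Comparing "cdebbce" and "ddcaaba" position by position:
  Position 0: 'c' vs 'd' => DIFFER
  Position 1: 'd' vs 'd' => same
  Position 2: 'e' vs 'c' => DIFFER
  Position 3: 'b' vs 'a' => DIFFER
  Position 4: 'b' vs 'a' => DIFFER
  Position 5: 'c' vs 'b' => DIFFER
  Position 6: 'e' vs 'a' => DIFFER
Positions that differ: 6

6


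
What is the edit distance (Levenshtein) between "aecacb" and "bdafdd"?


Computing edit distance: "aecacb" -> "bdafdd"
DP table:
           b    d    a    f    d    d
      0    1    2    3    4    5    6
  a   1    1    2    2    3    4    5
  e   2    2    2    3    3    4    5
  c   3    3    3    3    4    4    5
  a   4    4    4    3    4    5    5
  c   5    5    5    4    4    5    6
  b   6    5    6    5    5    5    6
Edit distance = dp[6][6] = 6

6


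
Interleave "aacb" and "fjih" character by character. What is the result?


Interleaving "aacb" and "fjih":
  Position 0: 'a' from first, 'f' from second => "af"
  Position 1: 'a' from first, 'j' from second => "aj"
  Position 2: 'c' from first, 'i' from second => "ci"
  Position 3: 'b' from first, 'h' from second => "bh"
Result: afajcibh

afajcibh


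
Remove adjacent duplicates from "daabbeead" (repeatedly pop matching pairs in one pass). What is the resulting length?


Input: daabbeead
Stack-based adjacent duplicate removal:
  Read 'd': push. Stack: d
  Read 'a': push. Stack: da
  Read 'a': matches stack top 'a' => pop. Stack: d
  Read 'b': push. Stack: db
  Read 'b': matches stack top 'b' => pop. Stack: d
  Read 'e': push. Stack: de
  Read 'e': matches stack top 'e' => pop. Stack: d
  Read 'a': push. Stack: da
  Read 'd': push. Stack: dad
Final stack: "dad" (length 3)

3


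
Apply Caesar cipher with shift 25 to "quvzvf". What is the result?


Caesar cipher: shift "quvzvf" by 25
  'q' (pos 16) + 25 = pos 15 = 'p'
  'u' (pos 20) + 25 = pos 19 = 't'
  'v' (pos 21) + 25 = pos 20 = 'u'
  'z' (pos 25) + 25 = pos 24 = 'y'
  'v' (pos 21) + 25 = pos 20 = 'u'
  'f' (pos 5) + 25 = pos 4 = 'e'
Result: ptuyue

ptuyue


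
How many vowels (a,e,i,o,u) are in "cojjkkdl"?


Input: cojjkkdl
Checking each character:
  'c' at position 0: consonant
  'o' at position 1: vowel (running total: 1)
  'j' at position 2: consonant
  'j' at position 3: consonant
  'k' at position 4: consonant
  'k' at position 5: consonant
  'd' at position 6: consonant
  'l' at position 7: consonant
Total vowels: 1

1


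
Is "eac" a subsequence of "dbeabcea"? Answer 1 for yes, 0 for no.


Check if "eac" is a subsequence of "dbeabcea"
Greedy scan:
  Position 0 ('d'): no match needed
  Position 1 ('b'): no match needed
  Position 2 ('e'): matches sub[0] = 'e'
  Position 3 ('a'): matches sub[1] = 'a'
  Position 4 ('b'): no match needed
  Position 5 ('c'): matches sub[2] = 'c'
  Position 6 ('e'): no match needed
  Position 7 ('a'): no match needed
All 3 characters matched => is a subsequence

1


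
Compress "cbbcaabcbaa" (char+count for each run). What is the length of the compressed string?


Input: cbbcaabcbaa
Runs:
  'c' x 1 => "c1"
  'b' x 2 => "b2"
  'c' x 1 => "c1"
  'a' x 2 => "a2"
  'b' x 1 => "b1"
  'c' x 1 => "c1"
  'b' x 1 => "b1"
  'a' x 2 => "a2"
Compressed: "c1b2c1a2b1c1b1a2"
Compressed length: 16

16


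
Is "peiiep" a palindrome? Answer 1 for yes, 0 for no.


Input: peiiep
Reversed: peiiep
  Compare pos 0 ('p') with pos 5 ('p'): match
  Compare pos 1 ('e') with pos 4 ('e'): match
  Compare pos 2 ('i') with pos 3 ('i'): match
Result: palindrome

1


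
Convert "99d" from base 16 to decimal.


Input: "99d" in base 16
Positional expansion:
  Digit '9' (value 9) x 16^2 = 2304
  Digit '9' (value 9) x 16^1 = 144
  Digit 'd' (value 13) x 16^0 = 13
Sum = 2461

2461


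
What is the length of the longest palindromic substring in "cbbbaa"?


Input: "cbbbaa"
Checking substrings for palindromes:
  [1:4] "bbb" (len 3) => palindrome
  [1:3] "bb" (len 2) => palindrome
  [2:4] "bb" (len 2) => palindrome
  [4:6] "aa" (len 2) => palindrome
Longest palindromic substring: "bbb" with length 3

3


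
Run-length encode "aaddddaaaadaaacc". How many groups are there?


Input: aaddddaaaadaaacc
Scanning for consecutive runs:
  Group 1: 'a' x 2 (positions 0-1)
  Group 2: 'd' x 4 (positions 2-5)
  Group 3: 'a' x 4 (positions 6-9)
  Group 4: 'd' x 1 (positions 10-10)
  Group 5: 'a' x 3 (positions 11-13)
  Group 6: 'c' x 2 (positions 14-15)
Total groups: 6

6


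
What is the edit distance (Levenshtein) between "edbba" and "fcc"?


Computing edit distance: "edbba" -> "fcc"
DP table:
           f    c    c
      0    1    2    3
  e   1    1    2    3
  d   2    2    2    3
  b   3    3    3    3
  b   4    4    4    4
  a   5    5    5    5
Edit distance = dp[5][3] = 5

5


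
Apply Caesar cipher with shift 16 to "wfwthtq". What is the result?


Caesar cipher: shift "wfwthtq" by 16
  'w' (pos 22) + 16 = pos 12 = 'm'
  'f' (pos 5) + 16 = pos 21 = 'v'
  'w' (pos 22) + 16 = pos 12 = 'm'
  't' (pos 19) + 16 = pos 9 = 'j'
  'h' (pos 7) + 16 = pos 23 = 'x'
  't' (pos 19) + 16 = pos 9 = 'j'
  'q' (pos 16) + 16 = pos 6 = 'g'
Result: mvmjxjg

mvmjxjg


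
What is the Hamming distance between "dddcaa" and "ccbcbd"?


Comparing "dddcaa" and "ccbcbd" position by position:
  Position 0: 'd' vs 'c' => differ
  Position 1: 'd' vs 'c' => differ
  Position 2: 'd' vs 'b' => differ
  Position 3: 'c' vs 'c' => same
  Position 4: 'a' vs 'b' => differ
  Position 5: 'a' vs 'd' => differ
Total differences (Hamming distance): 5

5


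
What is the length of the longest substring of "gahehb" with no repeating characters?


Input: "gahehb"
Sliding window (track last position of each char):
  Position 0 ('g'): window [0,0] length 1 -- new best
  Position 1 ('a'): window [0,1] length 2 -- new best
  Position 2 ('h'): window [0,2] length 3 -- new best
  Position 3 ('e'): window [0,3] length 4 -- new best
  Position 4 ('h'): repeat (last at 2), move window start to 3
  Position 4 ('h'): window [3,4] length 2
  Position 5 ('b'): window [3,5] length 3
Longest substring with no repeats: "gahe" with length 4

4


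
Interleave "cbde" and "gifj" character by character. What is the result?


Interleaving "cbde" and "gifj":
  Position 0: 'c' from first, 'g' from second => "cg"
  Position 1: 'b' from first, 'i' from second => "bi"
  Position 2: 'd' from first, 'f' from second => "df"
  Position 3: 'e' from first, 'j' from second => "ej"
Result: cgbidfej

cgbidfej


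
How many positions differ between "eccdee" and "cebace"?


Comparing "eccdee" and "cebace" position by position:
  Position 0: 'e' vs 'c' => DIFFER
  Position 1: 'c' vs 'e' => DIFFER
  Position 2: 'c' vs 'b' => DIFFER
  Position 3: 'd' vs 'a' => DIFFER
  Position 4: 'e' vs 'c' => DIFFER
  Position 5: 'e' vs 'e' => same
Positions that differ: 5

5


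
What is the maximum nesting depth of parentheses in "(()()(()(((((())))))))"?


Input: "(()()(()(((((())))))))"
Tracking depth:
  Position 0 '(': depth becomes 1
  Position 1 '(': depth becomes 2
  Position 2 ')': depth becomes 1
  Position 3 '(': depth becomes 2
  Position 4 ')': depth becomes 1
  Position 5 '(': depth becomes 2
  Position 6 '(': depth becomes 3
  Position 7 ')': depth becomes 2
  Position 8 '(': depth becomes 3
  Position 9 '(': depth becomes 4
  Position 10 '(': depth becomes 5
  Position 11 '(': depth becomes 6
  Position 12 '(': depth becomes 7
  Position 13 '(': depth becomes 8
  Position 14 ')': depth becomes 7
  Position 15 ')': depth becomes 6
  Position 16 ')': depth becomes 5
  Position 17 ')': depth becomes 4
  Position 18 ')': depth becomes 3
  Position 19 ')': depth becomes 2
  Position 20 ')': depth becomes 1
  Position 21 ')': depth becomes 0
Maximum depth reached: 8

8


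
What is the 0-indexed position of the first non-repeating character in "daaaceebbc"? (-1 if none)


Input: daaaceebbc
Character frequencies:
  'a': 3
  'b': 2
  'c': 2
  'd': 1
  'e': 2
Scanning left to right for freq == 1:
  Position 0 ('d'): unique! => answer = 0

0


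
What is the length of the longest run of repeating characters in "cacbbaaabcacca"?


Input: "cacbbaaabcacca"
Scanning for longest run:
  Position 1 ('a'): new char, reset run to 1
  Position 2 ('c'): new char, reset run to 1
  Position 3 ('b'): new char, reset run to 1
  Position 4 ('b'): continues run of 'b', length=2
  Position 5 ('a'): new char, reset run to 1
  Position 6 ('a'): continues run of 'a', length=2
  Position 7 ('a'): continues run of 'a', length=3
  Position 8 ('b'): new char, reset run to 1
  Position 9 ('c'): new char, reset run to 1
  Position 10 ('a'): new char, reset run to 1
  Position 11 ('c'): new char, reset run to 1
  Position 12 ('c'): continues run of 'c', length=2
  Position 13 ('a'): new char, reset run to 1
Longest run: 'a' with length 3

3


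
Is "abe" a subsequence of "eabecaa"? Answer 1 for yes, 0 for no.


Check if "abe" is a subsequence of "eabecaa"
Greedy scan:
  Position 0 ('e'): no match needed
  Position 1 ('a'): matches sub[0] = 'a'
  Position 2 ('b'): matches sub[1] = 'b'
  Position 3 ('e'): matches sub[2] = 'e'
  Position 4 ('c'): no match needed
  Position 5 ('a'): no match needed
  Position 6 ('a'): no match needed
All 3 characters matched => is a subsequence

1


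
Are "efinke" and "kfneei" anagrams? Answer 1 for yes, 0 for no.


Strings: "efinke", "kfneei"
Sorted first:  eefikn
Sorted second: eefikn
Sorted forms match => anagrams

1


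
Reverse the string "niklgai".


Input: niklgai
Reading characters right to left:
  Position 6: 'i'
  Position 5: 'a'
  Position 4: 'g'
  Position 3: 'l'
  Position 2: 'k'
  Position 1: 'i'
  Position 0: 'n'
Reversed: iaglkin

iaglkin


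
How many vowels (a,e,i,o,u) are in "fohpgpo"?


Input: fohpgpo
Checking each character:
  'f' at position 0: consonant
  'o' at position 1: vowel (running total: 1)
  'h' at position 2: consonant
  'p' at position 3: consonant
  'g' at position 4: consonant
  'p' at position 5: consonant
  'o' at position 6: vowel (running total: 2)
Total vowels: 2

2


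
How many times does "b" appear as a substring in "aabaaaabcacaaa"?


Searching for "b" in "aabaaaabcacaaa"
Scanning each position:
  Position 0: "a" => no
  Position 1: "a" => no
  Position 2: "b" => MATCH
  Position 3: "a" => no
  Position 4: "a" => no
  Position 5: "a" => no
  Position 6: "a" => no
  Position 7: "b" => MATCH
  Position 8: "c" => no
  Position 9: "a" => no
  Position 10: "c" => no
  Position 11: "a" => no
  Position 12: "a" => no
  Position 13: "a" => no
Total occurrences: 2

2


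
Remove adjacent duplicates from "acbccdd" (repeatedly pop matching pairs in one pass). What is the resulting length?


Input: acbccdd
Stack-based adjacent duplicate removal:
  Read 'a': push. Stack: a
  Read 'c': push. Stack: ac
  Read 'b': push. Stack: acb
  Read 'c': push. Stack: acbc
  Read 'c': matches stack top 'c' => pop. Stack: acb
  Read 'd': push. Stack: acbd
  Read 'd': matches stack top 'd' => pop. Stack: acb
Final stack: "acb" (length 3)

3


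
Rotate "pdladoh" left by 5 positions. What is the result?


Input: "pdladoh", rotate left by 5
First 5 characters: "pdlad"
Remaining characters: "oh"
Concatenate remaining + first: "oh" + "pdlad" = "ohpdlad"

ohpdlad


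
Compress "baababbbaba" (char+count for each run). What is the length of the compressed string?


Input: baababbbaba
Runs:
  'b' x 1 => "b1"
  'a' x 2 => "a2"
  'b' x 1 => "b1"
  'a' x 1 => "a1"
  'b' x 3 => "b3"
  'a' x 1 => "a1"
  'b' x 1 => "b1"
  'a' x 1 => "a1"
Compressed: "b1a2b1a1b3a1b1a1"
Compressed length: 16

16


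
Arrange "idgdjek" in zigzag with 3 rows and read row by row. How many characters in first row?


Zigzag "idgdjek" into 3 rows:
Placing characters:
  'i' => row 0
  'd' => row 1
  'g' => row 2
  'd' => row 1
  'j' => row 0
  'e' => row 1
  'k' => row 2
Rows:
  Row 0: "ij"
  Row 1: "dde"
  Row 2: "gk"
First row length: 2

2


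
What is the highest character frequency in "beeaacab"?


Input: beeaacab
Character counts:
  'a': 3
  'b': 2
  'c': 1
  'e': 2
Maximum frequency: 3

3


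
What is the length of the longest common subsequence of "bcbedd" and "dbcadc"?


LCS of "bcbedd" and "dbcadc"
DP table:
           d    b    c    a    d    c
      0    0    0    0    0    0    0
  b   0    0    1    1    1    1    1
  c   0    0    1    2    2    2    2
  b   0    0    1    2    2    2    2
  e   0    0    1    2    2    2    2
  d   0    1    1    2    2    3    3
  d   0    1    1    2    2    3    3
LCS length = dp[6][6] = 3

3
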